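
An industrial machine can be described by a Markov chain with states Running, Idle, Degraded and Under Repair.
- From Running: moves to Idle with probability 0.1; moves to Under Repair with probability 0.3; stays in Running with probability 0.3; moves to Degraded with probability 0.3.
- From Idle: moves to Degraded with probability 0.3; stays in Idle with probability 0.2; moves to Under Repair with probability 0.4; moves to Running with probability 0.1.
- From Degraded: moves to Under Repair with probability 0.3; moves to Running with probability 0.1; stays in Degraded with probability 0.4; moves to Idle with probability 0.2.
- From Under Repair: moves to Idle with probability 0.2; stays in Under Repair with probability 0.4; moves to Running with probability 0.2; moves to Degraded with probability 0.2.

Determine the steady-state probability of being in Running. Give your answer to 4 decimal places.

0.1692

Let the stationary distribution be π with π = πP and π_1 + π_2 + π_3 + π_4 = 1.
π_1 = 0.3·π_1 + 0.1·π_2 + 0.1·π_3 + 0.2·π_4
π_2 = 0.1·π_1 + 0.2·π_2 + 0.2·π_3 + 0.2·π_4
π_3 = 0.3·π_1 + 0.3·π_2 + 0.4·π_3 + 0.2·π_4
Solving with the normalization constraint gives π = (0.1692, 0.1831, 0.2940, 0.3537).
So the stationary probability of Running is 0.1692.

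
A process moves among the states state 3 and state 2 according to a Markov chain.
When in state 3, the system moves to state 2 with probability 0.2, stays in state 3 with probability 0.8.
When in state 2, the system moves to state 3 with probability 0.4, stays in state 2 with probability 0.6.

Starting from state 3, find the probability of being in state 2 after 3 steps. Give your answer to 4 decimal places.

Propagate the distribution vector 3 steps from state 3.
After 0 steps: (1.0000, 0.0000)
After 1 step: (0.8000, 0.2000)
After 2 steps: (0.7200, 0.2800)
After 3 steps: (0.6880, 0.3120)
P(in state 2 after 3 steps) = 0.3120

0.3120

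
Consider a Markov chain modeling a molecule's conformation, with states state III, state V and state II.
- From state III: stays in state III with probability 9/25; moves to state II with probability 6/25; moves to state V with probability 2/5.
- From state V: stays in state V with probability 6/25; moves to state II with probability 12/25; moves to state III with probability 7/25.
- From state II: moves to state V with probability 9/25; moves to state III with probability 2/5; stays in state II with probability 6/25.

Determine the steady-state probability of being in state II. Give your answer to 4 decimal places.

Let the stationary distribution be π with π = πP and π_1 + π_2 + π_3 = 1.
π_1 = 0.36·π_1 + 0.28·π_2 + 0.4·π_3
π_2 = 0.4·π_1 + 0.24·π_2 + 0.36·π_3
Solving with the normalization constraint gives π = (0.3461, 0.3338, 0.3201).
So the stationary probability of state II is 0.3201.

0.3201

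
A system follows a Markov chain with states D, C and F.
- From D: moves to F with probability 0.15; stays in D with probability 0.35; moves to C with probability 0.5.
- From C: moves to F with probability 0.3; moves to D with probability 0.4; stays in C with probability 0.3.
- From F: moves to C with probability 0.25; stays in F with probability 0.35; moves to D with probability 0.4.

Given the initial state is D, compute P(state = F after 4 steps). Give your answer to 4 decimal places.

0.2556

Propagate the distribution vector 4 steps from D.
After 0 steps: (1.0000, 0.0000, 0.0000)
After 1 step: (0.3500, 0.5000, 0.1500)
After 2 steps: (0.3825, 0.3625, 0.2550)
After 3 steps: (0.3809, 0.3638, 0.2554)
After 4 steps: (0.3810, 0.3634, 0.2556)
P(in F after 4 steps) = 0.2556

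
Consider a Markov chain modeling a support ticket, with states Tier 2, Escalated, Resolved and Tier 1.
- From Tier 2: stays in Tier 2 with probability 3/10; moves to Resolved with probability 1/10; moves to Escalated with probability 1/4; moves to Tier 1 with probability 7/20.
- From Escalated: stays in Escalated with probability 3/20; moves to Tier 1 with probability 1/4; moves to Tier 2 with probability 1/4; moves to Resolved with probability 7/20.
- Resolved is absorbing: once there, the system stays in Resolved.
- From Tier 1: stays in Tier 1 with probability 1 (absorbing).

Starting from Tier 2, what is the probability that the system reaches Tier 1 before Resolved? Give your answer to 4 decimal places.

0.6761

Let h(s) be the probability of absorption at Tier 1 starting from transient state s. Then h(Tier 1) = 1 and h(Resolved) = 0. By first-step analysis:
h(Tier 2) = 0.3·h(Tier 2) + 0.25·h(Escalated) + 0.1·0 + 0.35·1
h(Escalated) = 0.25·h(Tier 2) + 0.15·h(Escalated) + 0.35·0 + 0.25·1
Solving: h(Tier 2) = 0.6761, h(Escalated) = 0.4930.
Starting from Tier 2, the probability is 0.6761.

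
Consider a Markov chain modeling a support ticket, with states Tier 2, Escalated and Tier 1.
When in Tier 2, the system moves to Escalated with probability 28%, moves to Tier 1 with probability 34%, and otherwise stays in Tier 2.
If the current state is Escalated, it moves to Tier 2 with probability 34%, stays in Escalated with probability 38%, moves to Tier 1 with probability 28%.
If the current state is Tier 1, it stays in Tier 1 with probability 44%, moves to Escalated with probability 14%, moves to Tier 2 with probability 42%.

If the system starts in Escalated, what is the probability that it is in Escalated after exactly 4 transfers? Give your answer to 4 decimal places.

Propagate the distribution vector 4 transfers from Escalated.
After 0 transfers: (0.0000, 1.0000, 0.0000)
After 1 transfer: (0.3400, 0.3800, 0.2800)
After 2 transfers: (0.3760, 0.2788, 0.3452)
After 3 transfers: (0.3827, 0.2596, 0.3578)
After 4 transfers: (0.3839, 0.2559, 0.3602)
P(in Escalated after 4 transfers) = 0.2559

0.2559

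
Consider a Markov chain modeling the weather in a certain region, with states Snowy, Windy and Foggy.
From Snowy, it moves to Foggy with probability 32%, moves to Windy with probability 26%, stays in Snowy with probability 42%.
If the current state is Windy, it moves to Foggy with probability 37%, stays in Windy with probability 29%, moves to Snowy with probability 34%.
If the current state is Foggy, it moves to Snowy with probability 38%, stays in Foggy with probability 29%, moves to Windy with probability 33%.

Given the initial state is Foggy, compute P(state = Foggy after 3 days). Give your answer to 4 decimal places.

0.3247

Propagate the distribution vector 3 days from Foggy.
After 0 days: (0.0000, 0.0000, 1.0000)
After 1 day: (0.3800, 0.3300, 0.2900)
After 2 days: (0.3820, 0.2902, 0.3278)
After 3 days: (0.3837, 0.2917, 0.3247)
P(in Foggy after 3 days) = 0.3247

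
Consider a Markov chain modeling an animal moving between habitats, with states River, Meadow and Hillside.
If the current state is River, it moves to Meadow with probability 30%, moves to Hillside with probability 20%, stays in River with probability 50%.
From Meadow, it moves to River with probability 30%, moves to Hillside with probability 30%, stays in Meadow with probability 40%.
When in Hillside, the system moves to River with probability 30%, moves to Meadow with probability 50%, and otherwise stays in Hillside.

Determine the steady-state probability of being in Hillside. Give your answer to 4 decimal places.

0.2386

Let the stationary distribution be π with π = πP and π_1 + π_2 + π_3 = 1.
π_1 = 0.5·π_1 + 0.3·π_2 + 0.3·π_3
π_2 = 0.3·π_1 + 0.4·π_2 + 0.5·π_3
Solving with the normalization constraint gives π = (0.3750, 0.3864, 0.2386).
So the stationary probability of Hillside is 0.2386.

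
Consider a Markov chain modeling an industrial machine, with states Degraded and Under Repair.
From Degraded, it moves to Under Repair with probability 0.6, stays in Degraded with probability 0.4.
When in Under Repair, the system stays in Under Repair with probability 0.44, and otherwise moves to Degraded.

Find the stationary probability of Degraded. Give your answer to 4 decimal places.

Let the stationary distribution be π with π = πP and π_1 + π_2 = 1.
π_1 = 0.4·π_1 + 0.56·π_2
Solving with the normalization constraint gives π = (0.4828, 0.5172).
So the stationary probability of Degraded is 0.4828.

0.4828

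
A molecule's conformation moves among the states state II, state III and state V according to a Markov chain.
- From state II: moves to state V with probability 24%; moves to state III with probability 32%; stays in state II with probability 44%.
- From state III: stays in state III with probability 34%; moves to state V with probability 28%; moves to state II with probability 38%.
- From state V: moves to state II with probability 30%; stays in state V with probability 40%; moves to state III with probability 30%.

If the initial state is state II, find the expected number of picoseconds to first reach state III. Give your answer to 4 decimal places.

3.1818

Let t(s) be the expected number of picoseconds to first reach state III from state s, with t(state III) = 0. Conditioning on the first picosecond:
t(state II) = 1 + 0.44·t(state II) + 0.24·t(state V)
t(state V) = 1 + 0.3·t(state II) + 0.4·t(state V)
Solving: t(state II) = 3.1818, t(state V) = 3.2576.
Expected picoseconds from state II to state III: 3.1818.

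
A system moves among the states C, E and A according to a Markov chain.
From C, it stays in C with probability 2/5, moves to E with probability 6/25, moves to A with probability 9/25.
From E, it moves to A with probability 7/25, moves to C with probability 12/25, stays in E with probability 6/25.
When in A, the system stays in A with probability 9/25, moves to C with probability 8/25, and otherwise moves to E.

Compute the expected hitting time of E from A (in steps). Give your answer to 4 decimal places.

Let t(s) be the expected number of steps to first reach E from state s, with t(E) = 0. Conditioning on the first step:
t(C) = 1 + 0.4·t(C) + 0.36·t(A)
t(A) = 1 + 0.32·t(C) + 0.36·t(A)
Solving: t(C) = 3.7202, t(A) = 3.4226.
Expected steps from A to E: 3.4226.

3.4226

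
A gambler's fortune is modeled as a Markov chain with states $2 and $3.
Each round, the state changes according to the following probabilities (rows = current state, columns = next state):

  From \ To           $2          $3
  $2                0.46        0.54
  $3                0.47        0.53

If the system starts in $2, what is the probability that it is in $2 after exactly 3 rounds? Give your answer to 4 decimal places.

Propagate the distribution vector 3 rounds from $2.
After 0 rounds: (1.0000, 0.0000)
After 1 round: (0.4600, 0.5400)
After 2 rounds: (0.4654, 0.5346)
After 3 rounds: (0.4653, 0.5347)
P(in $2 after 3 rounds) = 0.4653

0.4653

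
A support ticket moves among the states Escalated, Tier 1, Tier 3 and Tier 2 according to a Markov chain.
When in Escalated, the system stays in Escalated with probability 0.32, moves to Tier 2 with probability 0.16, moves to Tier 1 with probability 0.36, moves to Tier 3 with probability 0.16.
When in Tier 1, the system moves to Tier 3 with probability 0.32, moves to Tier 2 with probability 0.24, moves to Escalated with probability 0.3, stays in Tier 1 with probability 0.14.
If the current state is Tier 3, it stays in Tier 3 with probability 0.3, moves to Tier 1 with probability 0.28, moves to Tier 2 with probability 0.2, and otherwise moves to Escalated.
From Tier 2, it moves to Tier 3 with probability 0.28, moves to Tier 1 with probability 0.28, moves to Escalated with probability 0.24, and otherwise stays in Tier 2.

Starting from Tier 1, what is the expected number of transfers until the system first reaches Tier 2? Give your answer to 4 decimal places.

4.8426

Let t(s) be the expected number of transfers to first reach Tier 2 from state s, with t(Tier 2) = 0. Conditioning on the first transfer:
t(Escalated) = 1 + 0.32·t(Escalated) + 0.36·t(Tier 1) + 0.16·t(Tier 3)
t(Tier 1) = 1 + 0.3·t(Escalated) + 0.14·t(Tier 1) + 0.32·t(Tier 3)
t(Tier 3) = 1 + 0.22·t(Escalated) + 0.28·t(Tier 1) + 0.3·t(Tier 3)
Solving: t(Escalated) = 5.2116, t(Tier 1) = 4.8426, t(Tier 3) = 5.0035.
Expected transfers from Tier 1 to Tier 2: 4.8426.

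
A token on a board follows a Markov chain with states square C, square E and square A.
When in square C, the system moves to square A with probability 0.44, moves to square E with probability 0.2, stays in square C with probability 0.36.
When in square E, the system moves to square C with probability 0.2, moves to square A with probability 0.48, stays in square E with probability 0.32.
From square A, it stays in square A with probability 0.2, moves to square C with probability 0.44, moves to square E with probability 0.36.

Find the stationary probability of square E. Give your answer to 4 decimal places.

0.2935

Let the stationary distribution be π with π = πP and π_1 + π_2 + π_3 = 1.
π_1 = 0.36·π_1 + 0.2·π_2 + 0.44·π_3
π_2 = 0.2·π_1 + 0.32·π_2 + 0.36·π_3
Solving with the normalization constraint gives π = (0.3422, 0.2935, 0.3643).
So the stationary probability of square E is 0.2935.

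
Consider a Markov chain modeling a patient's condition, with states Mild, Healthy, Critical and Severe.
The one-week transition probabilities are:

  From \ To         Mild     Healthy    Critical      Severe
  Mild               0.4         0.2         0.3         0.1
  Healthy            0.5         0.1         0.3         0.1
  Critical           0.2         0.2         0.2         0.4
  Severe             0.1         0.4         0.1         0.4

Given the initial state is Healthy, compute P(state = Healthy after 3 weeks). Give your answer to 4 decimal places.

Propagate the distribution vector 3 weeks from Healthy.
After 0 weeks: (0.0000, 1.0000, 0.0000, 0.0000)
After 1 week: (0.5000, 0.1000, 0.3000, 0.1000)
After 2 weeks: (0.3200, 0.2100, 0.2500, 0.2200)
After 3 weeks: (0.3050, 0.2230, 0.2310, 0.2410)
P(in Healthy after 3 weeks) = 0.2230

0.2230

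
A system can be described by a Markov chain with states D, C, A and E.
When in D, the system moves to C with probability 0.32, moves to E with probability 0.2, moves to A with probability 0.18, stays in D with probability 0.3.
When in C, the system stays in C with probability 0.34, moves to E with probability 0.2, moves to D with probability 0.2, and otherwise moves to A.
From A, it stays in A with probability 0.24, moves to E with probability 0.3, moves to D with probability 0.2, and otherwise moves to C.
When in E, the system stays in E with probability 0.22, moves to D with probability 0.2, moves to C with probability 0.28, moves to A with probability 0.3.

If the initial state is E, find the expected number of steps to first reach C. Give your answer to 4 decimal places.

Let t(s) be the expected number of steps to first reach C from state s, with t(C) = 0. Conditioning on the first step:
t(D) = 1 + 0.3·t(D) + 0.18·t(A) + 0.2·t(E)
t(A) = 1 + 0.2·t(D) + 0.24·t(A) + 0.3·t(E)
t(E) = 1 + 0.2·t(D) + 0.3·t(A) + 0.22·t(E)
Solving: t(D) = 3.3589, t(A) = 3.5910, t(E) = 3.5245.
Expected steps from E to C: 3.5245.

3.5245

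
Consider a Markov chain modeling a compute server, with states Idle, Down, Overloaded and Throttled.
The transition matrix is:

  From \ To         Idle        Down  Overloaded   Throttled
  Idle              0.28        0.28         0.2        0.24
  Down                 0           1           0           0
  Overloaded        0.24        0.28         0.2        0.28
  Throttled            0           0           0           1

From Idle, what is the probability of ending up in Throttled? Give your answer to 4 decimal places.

Let h(s) be the probability of absorption at Throttled starting from transient state s. Then h(Throttled) = 1 and h(Down) = 0. By first-step analysis:
h(Idle) = 0.28·h(Idle) + 0.28·0 + 0.2·h(Overloaded) + 0.24·1
h(Overloaded) = 0.24·h(Idle) + 0.28·0 + 0.2·h(Overloaded) + 0.28·1
Solving: h(Idle) = 0.4697, h(Overloaded) = 0.4909.
Starting from Idle, the probability is 0.4697.

0.4697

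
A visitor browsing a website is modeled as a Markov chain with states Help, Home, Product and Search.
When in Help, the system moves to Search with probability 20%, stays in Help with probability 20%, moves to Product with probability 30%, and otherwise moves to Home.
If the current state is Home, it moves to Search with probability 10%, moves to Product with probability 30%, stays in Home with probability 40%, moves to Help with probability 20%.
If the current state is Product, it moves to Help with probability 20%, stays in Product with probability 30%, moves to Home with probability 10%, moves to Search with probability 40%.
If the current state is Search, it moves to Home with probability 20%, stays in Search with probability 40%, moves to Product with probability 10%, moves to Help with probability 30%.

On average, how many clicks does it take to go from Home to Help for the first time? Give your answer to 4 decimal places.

4.4444

Let t(s) be the expected number of clicks to first reach Help from state s, with t(Help) = 0. Conditioning on the first click:
t(Home) = 1 + 0.4·t(Home) + 0.3·t(Product) + 0.1·t(Search)
t(Product) = 1 + 0.1·t(Home) + 0.3·t(Product) + 0.4·t(Search)
t(Search) = 1 + 0.2·t(Home) + 0.1·t(Product) + 0.4·t(Search)
Solving: t(Home) = 4.4444, t(Product) = 4.2690, t(Search) = 3.8596.
Expected clicks from Home to Help: 4.4444.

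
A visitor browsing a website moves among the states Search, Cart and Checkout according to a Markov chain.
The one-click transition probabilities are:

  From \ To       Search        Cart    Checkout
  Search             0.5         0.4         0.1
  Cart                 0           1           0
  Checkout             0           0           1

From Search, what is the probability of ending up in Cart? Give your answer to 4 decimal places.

Let h(s) be the probability of absorption at Cart starting from transient state s. Then h(Cart) = 1 and h(Checkout) = 0. By first-step analysis:
h(Search) = 0.5·h(Search) + 0.4·1 + 0.1·0
Solving: h(Search) = 0.8000.
Starting from Search, the probability is 0.8000.

0.8000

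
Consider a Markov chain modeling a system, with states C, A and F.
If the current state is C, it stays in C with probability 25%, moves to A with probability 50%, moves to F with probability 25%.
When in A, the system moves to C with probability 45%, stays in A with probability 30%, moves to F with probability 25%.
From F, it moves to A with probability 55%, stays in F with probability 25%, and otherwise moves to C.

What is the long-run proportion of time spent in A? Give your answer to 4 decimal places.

0.4271

Let the stationary distribution be π with π = πP and π_1 + π_2 + π_3 = 1.
π_1 = 0.25·π_1 + 0.45·π_2 + 0.2·π_3
π_2 = 0.5·π_1 + 0.3·π_2 + 0.55·π_3
Solving with the normalization constraint gives π = (0.3229, 0.4271, 0.2500).
So the stationary probability of A is 0.4271.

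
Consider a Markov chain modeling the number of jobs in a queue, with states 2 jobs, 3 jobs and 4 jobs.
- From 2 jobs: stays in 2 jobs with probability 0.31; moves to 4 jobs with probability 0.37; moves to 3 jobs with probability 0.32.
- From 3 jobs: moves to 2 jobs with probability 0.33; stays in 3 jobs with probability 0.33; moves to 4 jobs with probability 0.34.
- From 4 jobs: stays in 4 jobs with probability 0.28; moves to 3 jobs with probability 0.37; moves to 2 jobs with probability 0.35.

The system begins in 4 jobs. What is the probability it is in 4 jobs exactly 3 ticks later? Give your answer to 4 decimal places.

Propagate the distribution vector 3 ticks from 4 jobs.
After 0 ticks: (0.0000, 0.0000, 1.0000)
After 1 tick: (0.3500, 0.3700, 0.2800)
After 2 ticks: (0.3286, 0.3377, 0.3337)
After 3 ticks: (0.3301, 0.3401, 0.3298)
P(in 4 jobs after 3 ticks) = 0.3298

0.3298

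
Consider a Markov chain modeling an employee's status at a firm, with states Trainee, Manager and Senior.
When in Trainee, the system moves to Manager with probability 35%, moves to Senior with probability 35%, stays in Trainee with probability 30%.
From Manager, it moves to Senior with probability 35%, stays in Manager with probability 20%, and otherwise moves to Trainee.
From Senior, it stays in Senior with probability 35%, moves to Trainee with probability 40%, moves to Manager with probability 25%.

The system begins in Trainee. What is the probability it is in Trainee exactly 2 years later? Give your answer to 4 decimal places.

0.3875

Sum over the intermediate state after 1 year:
P = P(Trainee→Trainee)·P(Trainee→Trainee) + P(Trainee→Manager)·P(Manager→Trainee) + P(Trainee→Senior)·P(Senior→Trainee)
  = 0.3×0.3 + 0.35×0.45 + 0.35×0.4
  = 0.0900 + 0.1575 + 0.1400 = 0.3875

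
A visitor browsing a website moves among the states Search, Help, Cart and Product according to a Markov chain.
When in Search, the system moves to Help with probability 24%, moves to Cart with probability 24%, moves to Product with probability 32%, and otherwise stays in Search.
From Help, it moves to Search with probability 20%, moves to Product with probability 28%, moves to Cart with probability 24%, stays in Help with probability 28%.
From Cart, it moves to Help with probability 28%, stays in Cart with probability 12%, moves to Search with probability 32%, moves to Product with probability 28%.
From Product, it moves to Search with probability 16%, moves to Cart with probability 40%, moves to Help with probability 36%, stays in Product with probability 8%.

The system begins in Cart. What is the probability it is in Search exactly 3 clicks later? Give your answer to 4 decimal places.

Propagate the distribution vector 3 clicks from Cart.
After 0 clicks: (0.0000, 0.0000, 1.0000, 0.0000)
After 1 click: (0.3200, 0.2800, 0.1200, 0.2800)
After 2 clicks: (0.2032, 0.2896, 0.2704, 0.2368)
After 3 clicks: (0.2230, 0.2908, 0.2454, 0.2408)
P(in Search after 3 clicks) = 0.2230

0.2230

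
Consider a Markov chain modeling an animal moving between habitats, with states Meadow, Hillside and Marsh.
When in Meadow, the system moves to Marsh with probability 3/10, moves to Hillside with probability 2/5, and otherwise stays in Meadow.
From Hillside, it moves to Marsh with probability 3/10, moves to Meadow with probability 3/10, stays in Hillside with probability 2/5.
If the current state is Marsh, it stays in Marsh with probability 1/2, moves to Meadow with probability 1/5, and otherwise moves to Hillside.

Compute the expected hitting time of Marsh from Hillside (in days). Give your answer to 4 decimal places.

Let t(s) be the expected number of days to first reach Marsh from state s, with t(Marsh) = 0. Conditioning on the first day:
t(Meadow) = 1 + 0.3·t(Meadow) + 0.4·t(Hillside)
t(Hillside) = 1 + 0.3·t(Meadow) + 0.4·t(Hillside)
Solving: t(Meadow) = 3.3333, t(Hillside) = 3.3333.
Expected days from Hillside to Marsh: 3.3333.

3.3333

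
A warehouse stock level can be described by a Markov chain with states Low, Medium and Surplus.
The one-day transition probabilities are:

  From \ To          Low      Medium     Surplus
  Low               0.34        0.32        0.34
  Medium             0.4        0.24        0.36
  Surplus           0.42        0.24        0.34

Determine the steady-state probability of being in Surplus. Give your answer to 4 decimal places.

Let the stationary distribution be π with π = πP and π_1 + π_2 + π_3 = 1.
π_1 = 0.34·π_1 + 0.4·π_2 + 0.42·π_3
π_2 = 0.32·π_1 + 0.24·π_2 + 0.24·π_3
Solving with the normalization constraint gives π = (0.3839, 0.2707, 0.3454).
So the stationary probability of Surplus is 0.3454.

0.3454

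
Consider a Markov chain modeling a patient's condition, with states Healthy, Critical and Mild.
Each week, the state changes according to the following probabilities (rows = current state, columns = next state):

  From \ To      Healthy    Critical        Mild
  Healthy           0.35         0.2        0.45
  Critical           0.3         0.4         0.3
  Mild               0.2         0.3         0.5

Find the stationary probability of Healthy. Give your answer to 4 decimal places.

Let the stationary distribution be π with π = πP and π_1 + π_2 + π_3 = 1.
π_1 = 0.35·π_1 + 0.3·π_2 + 0.2·π_3
π_2 = 0.2·π_1 + 0.4·π_2 + 0.3·π_3
Solving with the normalization constraint gives π = (0.2710, 0.3032, 0.4258).
So the stationary probability of Healthy is 0.2710.

0.2710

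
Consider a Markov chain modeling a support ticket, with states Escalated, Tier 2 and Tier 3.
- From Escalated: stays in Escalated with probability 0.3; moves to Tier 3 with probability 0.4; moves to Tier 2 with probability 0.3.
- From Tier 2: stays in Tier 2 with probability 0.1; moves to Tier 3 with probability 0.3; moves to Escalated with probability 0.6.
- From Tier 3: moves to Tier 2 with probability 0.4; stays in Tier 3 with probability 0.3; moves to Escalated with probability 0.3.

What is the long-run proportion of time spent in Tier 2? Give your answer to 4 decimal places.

Let the stationary distribution be π with π = πP and π_1 + π_2 + π_3 = 1.
π_1 = 0.3·π_1 + 0.6·π_2 + 0.3·π_3
π_2 = 0.3·π_1 + 0.1·π_2 + 0.4·π_3
Solving with the normalization constraint gives π = (0.3835, 0.2782, 0.3383).
So the stationary probability of Tier 2 is 0.2782.

0.2782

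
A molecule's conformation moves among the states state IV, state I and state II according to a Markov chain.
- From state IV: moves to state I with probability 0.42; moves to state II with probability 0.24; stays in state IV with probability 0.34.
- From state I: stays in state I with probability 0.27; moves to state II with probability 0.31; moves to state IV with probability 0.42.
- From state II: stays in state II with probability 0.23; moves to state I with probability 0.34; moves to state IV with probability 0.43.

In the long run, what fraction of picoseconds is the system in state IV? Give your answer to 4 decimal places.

0.3913

Let the stationary distribution be π with π = πP and π_1 + π_2 + π_3 = 1.
π_1 = 0.34·π_1 + 0.42·π_2 + 0.43·π_3
π_2 = 0.42·π_1 + 0.27·π_2 + 0.34·π_3
Solving with the normalization constraint gives π = (0.3913, 0.3470, 0.2617).
So the stationary probability of state IV is 0.3913.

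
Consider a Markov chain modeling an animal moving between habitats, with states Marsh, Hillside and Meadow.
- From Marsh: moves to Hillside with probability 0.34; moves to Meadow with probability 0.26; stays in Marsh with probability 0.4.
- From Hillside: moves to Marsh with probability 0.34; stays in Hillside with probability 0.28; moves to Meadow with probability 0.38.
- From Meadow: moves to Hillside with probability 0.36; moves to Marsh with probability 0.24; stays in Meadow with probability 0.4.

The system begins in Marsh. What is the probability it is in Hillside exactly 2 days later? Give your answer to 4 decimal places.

0.3248

Sum over the intermediate state after 1 day:
P = P(Marsh→Marsh)·P(Marsh→Hillside) + P(Marsh→Hillside)·P(Hillside→Hillside) + P(Marsh→Meadow)·P(Meadow→Hillside)
  = 0.4×0.34 + 0.34×0.28 + 0.26×0.36
  = 0.1360 + 0.0952 + 0.0936 = 0.3248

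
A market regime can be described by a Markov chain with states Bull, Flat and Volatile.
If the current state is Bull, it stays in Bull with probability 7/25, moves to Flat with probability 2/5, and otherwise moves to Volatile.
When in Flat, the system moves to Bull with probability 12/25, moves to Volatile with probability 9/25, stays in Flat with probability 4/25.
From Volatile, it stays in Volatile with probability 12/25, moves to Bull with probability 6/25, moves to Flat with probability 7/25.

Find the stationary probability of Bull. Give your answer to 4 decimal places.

0.3211

Let the stationary distribution be π with π = πP and π_1 + π_2 + π_3 = 1.
π_1 = 0.28·π_1 + 0.48·π_2 + 0.24·π_3
π_2 = 0.4·π_1 + 0.16·π_2 + 0.28·π_3
Solving with the normalization constraint gives π = (0.3211, 0.2844, 0.3945).
So the stationary probability of Bull is 0.3211.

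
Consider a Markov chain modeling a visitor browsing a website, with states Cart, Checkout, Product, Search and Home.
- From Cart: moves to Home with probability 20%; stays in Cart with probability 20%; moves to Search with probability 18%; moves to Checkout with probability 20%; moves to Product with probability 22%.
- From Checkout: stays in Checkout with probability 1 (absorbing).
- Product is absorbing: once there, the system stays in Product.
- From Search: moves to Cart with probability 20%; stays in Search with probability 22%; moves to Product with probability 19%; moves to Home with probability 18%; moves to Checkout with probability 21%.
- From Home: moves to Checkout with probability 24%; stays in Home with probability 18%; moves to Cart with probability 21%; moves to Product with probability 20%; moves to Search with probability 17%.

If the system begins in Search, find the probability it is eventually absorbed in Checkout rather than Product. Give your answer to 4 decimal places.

Let h(s) be the probability of absorption at Checkout starting from transient state s. Then h(Checkout) = 1 and h(Product) = 0. By first-step analysis:
h(Cart) = 0.2·h(Cart) + 0.2·1 + 0.22·0 + 0.18·h(Search) + 0.2·h(Home)
h(Search) = 0.2·h(Cart) + 0.21·1 + 0.19·0 + 0.22·h(Search) + 0.18·h(Home)
h(Home) = 0.21·h(Cart) + 0.24·1 + 0.2·0 + 0.17·h(Search) + 0.18·h(Home)
Solving: h(Cart) = 0.4988, h(Search) = 0.5190, h(Home) = 0.5280.
Starting from Search, the probability is 0.5190.

0.5190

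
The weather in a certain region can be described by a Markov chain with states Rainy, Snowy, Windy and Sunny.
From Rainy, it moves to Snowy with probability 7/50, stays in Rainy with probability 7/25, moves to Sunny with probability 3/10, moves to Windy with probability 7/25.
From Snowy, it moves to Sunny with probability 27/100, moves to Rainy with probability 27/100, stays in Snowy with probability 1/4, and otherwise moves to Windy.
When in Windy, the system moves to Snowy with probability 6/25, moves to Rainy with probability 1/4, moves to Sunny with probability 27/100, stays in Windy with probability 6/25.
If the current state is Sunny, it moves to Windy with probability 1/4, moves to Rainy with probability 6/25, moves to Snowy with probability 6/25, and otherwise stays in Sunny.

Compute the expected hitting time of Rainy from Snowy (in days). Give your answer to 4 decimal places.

Let t(s) be the expected number of days to first reach Rainy from state s, with t(Rainy) = 0. Conditioning on the first day:
t(Snowy) = 1 + 0.25·t(Snowy) + 0.21·t(Windy) + 0.27·t(Sunny)
t(Windy) = 1 + 0.24·t(Snowy) + 0.24·t(Windy) + 0.27·t(Sunny)
t(Sunny) = 1 + 0.24·t(Snowy) + 0.25·t(Windy) + 0.27·t(Sunny)
Solving: t(Snowy) = 3.8858, t(Windy) = 3.9659, t(Sunny) = 4.0056.
Expected days from Snowy to Rainy: 3.8858.

3.8858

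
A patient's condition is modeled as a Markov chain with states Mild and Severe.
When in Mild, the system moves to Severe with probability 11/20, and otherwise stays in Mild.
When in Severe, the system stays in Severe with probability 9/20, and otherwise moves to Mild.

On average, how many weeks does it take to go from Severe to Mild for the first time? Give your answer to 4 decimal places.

Let t(s) be the expected number of weeks to first reach Mild from state s, with t(Mild) = 0. Conditioning on the first week:
t(Severe) = 1 + 0.45·t(Severe)
Solving: t(Severe) = 1.8182.
Expected weeks from Severe to Mild: 1.8182.

1.8182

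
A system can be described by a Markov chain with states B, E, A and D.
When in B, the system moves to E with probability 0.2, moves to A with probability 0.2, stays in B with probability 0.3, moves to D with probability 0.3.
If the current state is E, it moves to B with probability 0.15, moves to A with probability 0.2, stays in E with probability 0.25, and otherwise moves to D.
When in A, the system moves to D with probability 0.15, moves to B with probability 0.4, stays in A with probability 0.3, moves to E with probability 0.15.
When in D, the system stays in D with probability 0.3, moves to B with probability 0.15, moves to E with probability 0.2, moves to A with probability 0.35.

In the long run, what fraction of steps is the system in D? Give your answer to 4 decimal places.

Let the stationary distribution be π with π = πP and π_1 + π_2 + π_3 + π_4 = 1.
π_1 = 0.3·π_1 + 0.15·π_2 + 0.4·π_3 + 0.15·π_4
π_2 = 0.2·π_1 + 0.25·π_2 + 0.15·π_3 + 0.2·π_4
π_3 = 0.2·π_1 + 0.2·π_2 + 0.3·π_3 + 0.35·π_4
Solving with the normalization constraint gives π = (0.2555, 0.1964, 0.2688, 0.2793).
So the stationary probability of D is 0.2793.

0.2793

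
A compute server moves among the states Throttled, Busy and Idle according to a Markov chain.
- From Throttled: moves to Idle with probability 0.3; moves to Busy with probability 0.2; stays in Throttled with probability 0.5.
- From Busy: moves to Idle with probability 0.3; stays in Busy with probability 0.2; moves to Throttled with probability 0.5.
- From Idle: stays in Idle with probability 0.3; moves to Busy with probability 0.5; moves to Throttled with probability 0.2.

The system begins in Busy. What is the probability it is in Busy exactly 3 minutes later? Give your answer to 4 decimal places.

0.2900

Propagate the distribution vector 3 minutes from Busy.
After 0 minutes: (0.0000, 1.0000, 0.0000)
After 1 minute: (0.5000, 0.2000, 0.3000)
After 2 minutes: (0.4100, 0.2900, 0.3000)
After 3 minutes: (0.4100, 0.2900, 0.3000)
P(in Busy after 3 minutes) = 0.2900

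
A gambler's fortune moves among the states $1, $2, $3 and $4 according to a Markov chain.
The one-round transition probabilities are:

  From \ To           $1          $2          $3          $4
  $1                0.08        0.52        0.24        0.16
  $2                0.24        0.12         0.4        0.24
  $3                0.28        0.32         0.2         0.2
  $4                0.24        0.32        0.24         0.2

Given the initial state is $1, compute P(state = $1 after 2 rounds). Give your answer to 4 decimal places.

Propagate the distribution vector 2 rounds from $1.
After 0 rounds: (1.0000, 0.0000, 0.0000, 0.0000)
After 1 round: (0.0800, 0.5200, 0.2400, 0.1600)
After 2 rounds: (0.2368, 0.2320, 0.3136, 0.2176)
P(in $1 after 2 rounds) = 0.2368

0.2368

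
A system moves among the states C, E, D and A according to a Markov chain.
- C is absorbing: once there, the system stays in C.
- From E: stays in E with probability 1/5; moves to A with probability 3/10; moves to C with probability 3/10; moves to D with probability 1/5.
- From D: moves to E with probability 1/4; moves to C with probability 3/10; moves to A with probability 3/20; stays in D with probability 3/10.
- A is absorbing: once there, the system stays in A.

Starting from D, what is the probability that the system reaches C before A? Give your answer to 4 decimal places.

Let h(s) be the probability of absorption at C starting from transient state s. Then h(C) = 1 and h(A) = 0. By first-step analysis:
h(E) = 0.3·1 + 0.2·h(E) + 0.2·h(D) + 0.3·0
h(D) = 0.3·1 + 0.25·h(E) + 0.3·h(D) + 0.15·0
Solving: h(E) = 0.5294, h(D) = 0.6176.
Starting from D, the probability is 0.6176.

0.6176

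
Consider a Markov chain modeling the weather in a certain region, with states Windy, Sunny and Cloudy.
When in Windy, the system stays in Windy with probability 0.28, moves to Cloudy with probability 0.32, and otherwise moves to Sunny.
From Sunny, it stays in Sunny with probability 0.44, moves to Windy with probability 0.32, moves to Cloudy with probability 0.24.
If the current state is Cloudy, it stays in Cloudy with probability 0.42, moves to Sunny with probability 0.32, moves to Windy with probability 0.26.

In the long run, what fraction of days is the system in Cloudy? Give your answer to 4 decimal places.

Let the stationary distribution be π with π = πP and π_1 + π_2 + π_3 = 1.
π_1 = 0.28·π_1 + 0.32·π_2 + 0.26·π_3
π_2 = 0.4·π_1 + 0.44·π_2 + 0.32·π_3
Solving with the normalization constraint gives π = (0.2892, 0.3899, 0.3209).
So the stationary probability of Cloudy is 0.3209.

0.3209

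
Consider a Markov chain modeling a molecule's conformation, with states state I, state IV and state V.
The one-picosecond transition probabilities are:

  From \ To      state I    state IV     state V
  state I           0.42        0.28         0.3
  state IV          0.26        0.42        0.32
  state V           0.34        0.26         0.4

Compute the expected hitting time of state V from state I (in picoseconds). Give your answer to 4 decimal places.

3.2625

Let t(s) be the expected number of picoseconds to first reach state V from state s, with t(state V) = 0. Conditioning on the first picosecond:
t(state I) = 1 + 0.42·t(state I) + 0.28·t(state IV)
t(state IV) = 1 + 0.26·t(state I) + 0.42·t(state IV)
Solving: t(state I) = 3.2625, t(state IV) = 3.1866.
Expected picoseconds from state I to state V: 3.2625.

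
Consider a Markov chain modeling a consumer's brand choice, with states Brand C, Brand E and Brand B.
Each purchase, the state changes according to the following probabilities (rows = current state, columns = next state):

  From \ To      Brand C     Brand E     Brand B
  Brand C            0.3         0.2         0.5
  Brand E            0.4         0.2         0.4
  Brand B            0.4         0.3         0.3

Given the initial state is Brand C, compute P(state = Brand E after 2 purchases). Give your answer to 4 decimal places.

Sum over the intermediate state after 1 purchase:
P = P(Brand C→Brand C)·P(Brand C→Brand E) + P(Brand C→Brand E)·P(Brand E→Brand E) + P(Brand C→Brand B)·P(Brand B→Brand E)
  = 0.3×0.2 + 0.2×0.2 + 0.5×0.3
  = 0.0600 + 0.0400 + 0.1500 = 0.2500

0.2500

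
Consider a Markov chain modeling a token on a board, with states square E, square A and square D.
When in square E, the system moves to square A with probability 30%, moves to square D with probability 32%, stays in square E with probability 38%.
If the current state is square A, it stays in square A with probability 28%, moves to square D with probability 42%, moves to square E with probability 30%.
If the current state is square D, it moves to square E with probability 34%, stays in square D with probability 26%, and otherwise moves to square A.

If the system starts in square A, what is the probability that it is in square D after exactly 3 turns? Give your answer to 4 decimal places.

Propagate the distribution vector 3 turns from square A.
After 0 turns: (0.0000, 1.0000, 0.0000)
After 1 turn: (0.3000, 0.2800, 0.4200)
After 2 turns: (0.3408, 0.3364, 0.3228)
After 3 turns: (0.3402, 0.3256, 0.3343)
P(in square D after 3 turns) = 0.3343

0.3343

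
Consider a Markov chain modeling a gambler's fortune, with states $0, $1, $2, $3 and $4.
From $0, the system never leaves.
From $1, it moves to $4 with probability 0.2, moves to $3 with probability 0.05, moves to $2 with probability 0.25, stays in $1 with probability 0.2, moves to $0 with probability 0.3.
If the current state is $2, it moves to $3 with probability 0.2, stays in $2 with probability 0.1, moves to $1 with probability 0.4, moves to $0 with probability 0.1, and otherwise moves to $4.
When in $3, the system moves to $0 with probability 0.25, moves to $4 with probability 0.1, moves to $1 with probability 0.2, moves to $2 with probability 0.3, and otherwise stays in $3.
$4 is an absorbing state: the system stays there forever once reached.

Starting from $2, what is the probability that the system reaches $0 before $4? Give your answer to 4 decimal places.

0.4978

Let h(s) be the probability of absorption at $0 starting from transient state s. Then h($0) = 1 and h($4) = 0. By first-step analysis:
h($1) = 0.3·1 + 0.2·h($1) + 0.25·h($2) + 0.05·h($3) + 0.2·0
h($2) = 0.1·1 + 0.4·h($1) + 0.1·h($2) + 0.2·h($3) + 0.2·0
h($3) = 0.25·1 + 0.2·h($1) + 0.3·h($2) + 0.15·h($3) + 0.1·0
Solving: h($1) = 0.5683, h($2) = 0.4978, h($3) = 0.6035.
Starting from $2, the probability is 0.4978.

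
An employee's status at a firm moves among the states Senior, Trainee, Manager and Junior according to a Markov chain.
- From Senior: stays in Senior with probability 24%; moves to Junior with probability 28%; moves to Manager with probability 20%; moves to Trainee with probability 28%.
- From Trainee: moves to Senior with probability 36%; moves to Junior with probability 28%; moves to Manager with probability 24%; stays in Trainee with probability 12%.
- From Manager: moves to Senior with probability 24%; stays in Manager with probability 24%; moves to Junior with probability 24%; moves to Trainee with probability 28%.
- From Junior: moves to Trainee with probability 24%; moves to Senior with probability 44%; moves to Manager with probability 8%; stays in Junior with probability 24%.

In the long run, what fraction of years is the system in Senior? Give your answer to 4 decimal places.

Let the stationary distribution be π with π = πP and π_1 + π_2 + π_3 + π_4 = 1.
π_1 = 0.24·π_1 + 0.36·π_2 + 0.24·π_3 + 0.44·π_4
π_2 = 0.28·π_1 + 0.12·π_2 + 0.28·π_3 + 0.24·π_4
π_3 = 0.2·π_1 + 0.24·π_2 + 0.24·π_3 + 0.08·π_4
Solving with the normalization constraint gives π = (0.3203, 0.2323, 0.1853, 0.2621).
So the stationary probability of Senior is 0.3203.

0.3203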